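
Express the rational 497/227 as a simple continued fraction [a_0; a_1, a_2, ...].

Run the Euclidean algorithm on 497 and 227; the successive quotients are the partial quotients a_0, a_1, ... (each step inverts the fractional part left over by the previous one):
  497 = 2*227 + 43, so a_0 = 2.
  227 = 5*43 + 12, so a_1 = 5.
  43 = 3*12 + 7, so a_2 = 3.
  12 = 1*7 + 5, so a_3 = 1.
  7 = 1*5 + 2, so a_4 = 1.
  5 = 2*2 + 1, so a_5 = 2.
  2 = 2*1 + 0, so a_6 = 2.
The remainder reaches 0 after 7 divisions, so the expansion has 7 partial quotients, read off in order.

[2; 5, 3, 1, 1, 2, 2]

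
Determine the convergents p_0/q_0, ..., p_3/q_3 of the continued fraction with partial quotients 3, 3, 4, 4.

3/1, 10/3, 43/13, 182/55

Using the convergent recurrence p_i = a_i*p_{i-1} + p_{i-2}, q_i = a_i*q_{i-1} + q_{i-2} with p_{-2}=0, p_{-1}=1, q_{-2}=1, q_{-1}=0:
  i=0: a_0=3, p_0 = 3*1 + 0 = 3, q_0 = 3*0 + 1 = 1.
  i=1: a_1=3, p_1 = 3*3 + 1 = 10, q_1 = 3*1 + 0 = 3.
  i=2: a_2=4, p_2 = 4*10 + 3 = 43, q_2 = 4*3 + 1 = 13.
  i=3: a_3=4, p_3 = 4*43 + 10 = 182, q_3 = 4*13 + 3 = 55.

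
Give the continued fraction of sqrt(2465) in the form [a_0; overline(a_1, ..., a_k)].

Write x_i = (sqrt(2465) + m_i)/d_i with (m_0, d_0) = (0, 1). a_0 = floor(sqrt(2465)) = 49, since 49^2 = 2401 <= 2465 < 2500 = 50^2.
Iterate m_{i+1} = d_i*a_i - m_i, d_{i+1} = (2465 - m_{i+1}^2)/d_i, a_{i+1} = floor((a_0 + m_{i+1})/d_{i+1}):
  m_1 = 1*49 - 0 = 49, d_1 = (2465 - 49^2)/1 = 64/1 = 64, a_1 = floor((49 + 49)/64) = 1.
  m_2 = 64*1 - 49 = 15, d_2 = (2465 - 15^2)/64 = 2240/64 = 35, a_2 = floor((49 + 15)/35) = 1.
  m_3 = 35*1 - 15 = 20, d_3 = (2465 - 20^2)/35 = 2065/35 = 59, a_3 = floor((49 + 20)/59) = 1.
  m_4 = 59*1 - 20 = 39, d_4 = (2465 - 39^2)/59 = 944/59 = 16, a_4 = floor((49 + 39)/16) = 5.
  m_5 = 16*5 - 39 = 41, d_5 = (2465 - 41^2)/16 = 784/16 = 49, a_5 = floor((49 + 41)/49) = 1.
  m_6 = 49*1 - 41 = 8, d_6 = (2465 - 8^2)/49 = 2401/49 = 49, a_6 = floor((49 + 8)/49) = 1.
  m_7 = 49*1 - 8 = 41, d_7 = (2465 - 41^2)/49 = 784/49 = 16, a_7 = floor((49 + 41)/16) = 5.
  m_8 = 16*5 - 41 = 39, d_8 = (2465 - 39^2)/16 = 944/16 = 59, a_8 = floor((49 + 39)/59) = 1.
  m_9 = 59*1 - 39 = 20, d_9 = (2465 - 20^2)/59 = 2065/59 = 35, a_9 = floor((49 + 20)/35) = 1.
  m_10 = 35*1 - 20 = 15, d_10 = (2465 - 15^2)/35 = 2240/35 = 64, a_10 = floor((49 + 15)/64) = 1.
  m_11 = 64*1 - 15 = 49, d_11 = (2465 - 49^2)/64 = 64/64 = 1, a_11 = floor((49 + 49)/1) = 98.
  m_12 = 1*98 - 49 = 49, d_12 = (2465 - 49^2)/1 = 64/1 = 64: (m_12, d_12) = (m_1, d_1) = (49, 64), so from here the quotients repeat a_1, ..., a_11; the period length is 11.
Hence the expansion of sqrt(2465) is a_0 = 49 followed by the repeating block 1, 1, 1, 5, 1, 1, 5, 1, 1, 1, 98 (period 11).

[49; overline(1, 1, 1, 5, 1, 1, 5, 1, 1, 1, 98)]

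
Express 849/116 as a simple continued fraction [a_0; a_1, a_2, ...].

Run the Euclidean algorithm on 849 and 116; the successive quotients are the partial quotients a_0, a_1, ... (each step inverts the fractional part left over by the previous one):
  849 = 7*116 + 37, so a_0 = 7.
  116 = 3*37 + 5, so a_1 = 3.
  37 = 7*5 + 2, so a_2 = 7.
  5 = 2*2 + 1, so a_3 = 2.
  2 = 2*1 + 0, so a_4 = 2.
The remainder reaches 0 after 5 divisions, so the expansion has 5 partial quotients, read off in order.

[7; 3, 7, 2, 2]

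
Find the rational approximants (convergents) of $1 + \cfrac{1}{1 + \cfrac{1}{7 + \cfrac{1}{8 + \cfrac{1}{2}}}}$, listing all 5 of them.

1/1, 2/1, 15/8, 122/65, 259/138

Using the convergent recurrence p_i = a_i*p_{i-1} + p_{i-2}, q_i = a_i*q_{i-1} + q_{i-2} with p_{-2}=0, p_{-1}=1, q_{-2}=1, q_{-1}=0:
  i=0: a_0=1, p_0 = 1*1 + 0 = 1, q_0 = 1*0 + 1 = 1.
  i=1: a_1=1, p_1 = 1*1 + 1 = 2, q_1 = 1*1 + 0 = 1.
  i=2: a_2=7, p_2 = 7*2 + 1 = 15, q_2 = 7*1 + 1 = 8.
  i=3: a_3=8, p_3 = 8*15 + 2 = 122, q_3 = 8*8 + 1 = 65.
  i=4: a_4=2, p_4 = 2*122 + 15 = 259, q_4 = 2*65 + 8 = 138.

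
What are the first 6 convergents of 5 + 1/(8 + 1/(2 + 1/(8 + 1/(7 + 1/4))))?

Using the convergent recurrence p_i = a_i*p_{i-1} + p_{i-2}, q_i = a_i*q_{i-1} + q_{i-2} with p_{-2}=0, p_{-1}=1, q_{-2}=1, q_{-1}=0:
  i=0: a_0=5, p_0 = 5*1 + 0 = 5, q_0 = 5*0 + 1 = 1.
  i=1: a_1=8, p_1 = 8*5 + 1 = 41, q_1 = 8*1 + 0 = 8.
  i=2: a_2=2, p_2 = 2*41 + 5 = 87, q_2 = 2*8 + 1 = 17.
  i=3: a_3=8, p_3 = 8*87 + 41 = 737, q_3 = 8*17 + 8 = 144.
  i=4: a_4=7, p_4 = 7*737 + 87 = 5246, q_4 = 7*144 + 17 = 1025.
  i=5: a_5=4, p_5 = 4*5246 + 737 = 21721, q_5 = 4*1025 + 144 = 4244.

5/1, 41/8, 87/17, 737/144, 5246/1025, 21721/4244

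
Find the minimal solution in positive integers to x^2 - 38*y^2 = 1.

First expand sqrt(38) as a continued fraction. With x_i = (sqrt(38) + m_i)/d_i and (m_0, d_0) = (0, 1): a_0 = floor(sqrt(38)) = 6, since 6^2 = 36 <= 38 < 49 = 7^2.
Iterate m_{i+1} = d_i*a_i - m_i, d_{i+1} = (38 - m_{i+1}^2)/d_i, a_{i+1} = floor((a_0 + m_{i+1})/d_{i+1}):
  m_1 = 1*6 - 0 = 6, d_1 = (38 - 6^2)/1 = 2/1 = 2, a_1 = floor((6 + 6)/2) = 6.
  m_2 = 2*6 - 6 = 6, d_2 = (38 - 6^2)/2 = 2/2 = 1, a_2 = floor((6 + 6)/1) = 12.
  m_3 = 1*12 - 6 = 6, d_3 = (38 - 6^2)/1 = 2/1 = 2: (m_3, d_3) = (m_1, d_1) = (6, 2), so from here the quotients repeat a_1, a_2; the period length is 2.
So sqrt(38) = [6; (6, 12)] with period length k = 2.
k is even, so the fundamental solution of x^2 - 38y^2 = 1 is (p_{k-1}, q_{k-1}) = (p_1, q_1); compute convergents through index 1.
Convergents (p_i = a_i*p_{i-1} + p_{i-2}, q_i = a_i*q_{i-1} + q_{i-2} with p_{-2}=0, p_{-1}=1, q_{-2}=1, q_{-1}=0):
  i=0: a_0=6, p_0 = 6*1 + 0 = 6, q_0 = 6*0 + 1 = 1.
  i=1: a_1=6, p_1 = 6*6 + 1 = 37, q_1 = 6*1 + 0 = 6.
Check: 37^2 - 38*6^2 = 1369 - 1368 = 1, so (x, y) = (37, 6) solves the equation, and by the theorem it is the least positive solution.

(x, y) = (37, 6)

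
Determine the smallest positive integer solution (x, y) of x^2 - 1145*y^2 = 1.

(x, y) = (3135009, 92648)

First expand sqrt(1145) as a continued fraction. With x_i = (sqrt(1145) + m_i)/d_i and (m_0, d_0) = (0, 1): a_0 = floor(sqrt(1145)) = 33, since 33^2 = 1089 <= 1145 < 1156 = 34^2.
Iterate m_{i+1} = d_i*a_i - m_i, d_{i+1} = (1145 - m_{i+1}^2)/d_i, a_{i+1} = floor((a_0 + m_{i+1})/d_{i+1}):
  m_1 = 1*33 - 0 = 33, d_1 = (1145 - 33^2)/1 = 56/1 = 56, a_1 = floor((33 + 33)/56) = 1.
  m_2 = 56*1 - 33 = 23, d_2 = (1145 - 23^2)/56 = 616/56 = 11, a_2 = floor((33 + 23)/11) = 5.
  m_3 = 11*5 - 23 = 32, d_3 = (1145 - 32^2)/11 = 121/11 = 11, a_3 = floor((33 + 32)/11) = 5.
  m_4 = 11*5 - 32 = 23, d_4 = (1145 - 23^2)/11 = 616/11 = 56, a_4 = floor((33 + 23)/56) = 1.
  m_5 = 56*1 - 23 = 33, d_5 = (1145 - 33^2)/56 = 56/56 = 1, a_5 = floor((33 + 33)/1) = 66.
  m_6 = 1*66 - 33 = 33, d_6 = (1145 - 33^2)/1 = 56/1 = 56: (m_6, d_6) = (m_1, d_1) = (33, 56), so from here the quotients repeat a_1, ..., a_5; the period length is 5.
So sqrt(1145) = [33; (1, 5, 5, 1, 66)] with period length k = 5.
k is odd, so (p_{k-1}, q_{k-1}) only solves x^2 - 1145y^2 = -1 and the fundamental solution of x^2 - 1145y^2 = 1 is (p_{2k-1}, q_{2k-1}) = (p_9, q_9); compute convergents through index 9, running through the period twice.
Convergents (p_i = a_i*p_{i-1} + p_{i-2}, q_i = a_i*q_{i-1} + q_{i-2} with p_{-2}=0, p_{-1}=1, q_{-2}=1, q_{-1}=0):
  i=0: a_0=33, p_0 = 33*1 + 0 = 33, q_0 = 33*0 + 1 = 1.
  i=1: a_1=1, p_1 = 1*33 + 1 = 34, q_1 = 1*1 + 0 = 1.
  i=2: a_2=5, p_2 = 5*34 + 33 = 203, q_2 = 5*1 + 1 = 6.
  i=3: a_3=5, p_3 = 5*203 + 34 = 1049, q_3 = 5*6 + 1 = 31.
  i=4: a_4=1, p_4 = 1*1049 + 203 = 1252, q_4 = 1*31 + 6 = 37.
  i=5: a_5=66, p_5 = 66*1252 + 1049 = 83681, q_5 = 66*37 + 31 = 2473.
  i=6: a_6=1, p_6 = 1*83681 + 1252 = 84933, q_6 = 1*2473 + 37 = 2510.
  i=7: a_7=5, p_7 = 5*84933 + 83681 = 508346, q_7 = 5*2510 + 2473 = 15023.
  i=8: a_8=5, p_8 = 5*508346 + 84933 = 2626663, q_8 = 5*15023 + 2510 = 77625.
  i=9: a_9=1, p_9 = 1*2626663 + 508346 = 3135009, q_9 = 1*77625 + 15023 = 92648.
Indeed p_4^2 - 1145*q_4^2 = 1567504 - 1567505 = -1, not +1.
Check: 3135009^2 - 1145*92648^2 = 9828281430081 - 9828281430080 = 1, so (x, y) = (3135009, 92648) solves the equation, and by the theorem it is the least positive solution.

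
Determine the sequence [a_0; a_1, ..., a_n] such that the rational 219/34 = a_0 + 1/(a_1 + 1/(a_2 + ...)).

[6; 2, 3, 1, 3]

Run the Euclidean algorithm on 219 and 34; the successive quotients are the partial quotients a_0, a_1, ... (each step inverts the fractional part left over by the previous one):
  219 = 6*34 + 15, so a_0 = 6.
  34 = 2*15 + 4, so a_1 = 2.
  15 = 3*4 + 3, so a_2 = 3.
  4 = 1*3 + 1, so a_3 = 1.
  3 = 3*1 + 0, so a_4 = 3.
The remainder reaches 0 after 5 divisions, so the expansion has 5 partial quotients, read off in order.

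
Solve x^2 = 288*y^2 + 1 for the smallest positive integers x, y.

First expand sqrt(288) as a continued fraction. With x_i = (sqrt(288) + m_i)/d_i and (m_0, d_0) = (0, 1): a_0 = floor(sqrt(288)) = 16, since 16^2 = 256 <= 288 < 289 = 17^2.
Iterate m_{i+1} = d_i*a_i - m_i, d_{i+1} = (288 - m_{i+1}^2)/d_i, a_{i+1} = floor((a_0 + m_{i+1})/d_{i+1}):
  m_1 = 1*16 - 0 = 16, d_1 = (288 - 16^2)/1 = 32/1 = 32, a_1 = floor((16 + 16)/32) = 1.
  m_2 = 32*1 - 16 = 16, d_2 = (288 - 16^2)/32 = 32/32 = 1, a_2 = floor((16 + 16)/1) = 32.
  m_3 = 1*32 - 16 = 16, d_3 = (288 - 16^2)/1 = 32/1 = 32: (m_3, d_3) = (m_1, d_1) = (16, 32), so from here the quotients repeat a_1, a_2; the period length is 2.
So sqrt(288) = [16; (1, 32)] with period length k = 2.
k is even, so the fundamental solution of x^2 - 288y^2 = 1 is (p_{k-1}, q_{k-1}) = (p_1, q_1); compute convergents through index 1.
Convergents (p_i = a_i*p_{i-1} + p_{i-2}, q_i = a_i*q_{i-1} + q_{i-2} with p_{-2}=0, p_{-1}=1, q_{-2}=1, q_{-1}=0):
  i=0: a_0=16, p_0 = 16*1 + 0 = 16, q_0 = 16*0 + 1 = 1.
  i=1: a_1=1, p_1 = 1*16 + 1 = 17, q_1 = 1*1 + 0 = 1.
Check: 17^2 - 288*1^2 = 289 - 288 = 1, so (x, y) = (17, 1) solves the equation, and by the theorem it is the least positive solution.

(x, y) = (17, 1)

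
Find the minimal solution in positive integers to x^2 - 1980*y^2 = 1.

(x, y) = (89, 2)

First expand sqrt(1980) as a continued fraction. With x_i = (sqrt(1980) + m_i)/d_i and (m_0, d_0) = (0, 1): a_0 = floor(sqrt(1980)) = 44, since 44^2 = 1936 <= 1980 < 2025 = 45^2.
Iterate m_{i+1} = d_i*a_i - m_i, d_{i+1} = (1980 - m_{i+1}^2)/d_i, a_{i+1} = floor((a_0 + m_{i+1})/d_{i+1}):
  m_1 = 1*44 - 0 = 44, d_1 = (1980 - 44^2)/1 = 44/1 = 44, a_1 = floor((44 + 44)/44) = 2.
  m_2 = 44*2 - 44 = 44, d_2 = (1980 - 44^2)/44 = 44/44 = 1, a_2 = floor((44 + 44)/1) = 88.
  m_3 = 1*88 - 44 = 44, d_3 = (1980 - 44^2)/1 = 44/1 = 44: (m_3, d_3) = (m_1, d_1) = (44, 44), so from here the quotients repeat a_1, a_2; the period length is 2.
So sqrt(1980) = [44; (2, 88)] with period length k = 2.
k is even, so the fundamental solution of x^2 - 1980y^2 = 1 is (p_{k-1}, q_{k-1}) = (p_1, q_1); compute convergents through index 1.
Convergents (p_i = a_i*p_{i-1} + p_{i-2}, q_i = a_i*q_{i-1} + q_{i-2} with p_{-2}=0, p_{-1}=1, q_{-2}=1, q_{-1}=0):
  i=0: a_0=44, p_0 = 44*1 + 0 = 44, q_0 = 44*0 + 1 = 1.
  i=1: a_1=2, p_1 = 2*44 + 1 = 89, q_1 = 2*1 + 0 = 2.
Check: 89^2 - 1980*2^2 = 7921 - 7920 = 1, so (x, y) = (89, 2) solves the equation, and by the theorem it is the least positive solution.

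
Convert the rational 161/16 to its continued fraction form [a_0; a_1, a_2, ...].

[10; 16]

Run the Euclidean algorithm on 161 and 16; the successive quotients are the partial quotients a_0, a_1, ... (each step inverts the fractional part left over by the previous one):
  161 = 10*16 + 1, so a_0 = 10.
  16 = 16*1 + 0, so a_1 = 16.
The remainder reaches 0 after 2 divisions, so the expansion has 2 partial quotients, read off in order.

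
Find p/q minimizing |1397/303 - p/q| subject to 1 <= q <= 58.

Expand x = 1397/303 as a continued fraction with the Euclidean algorithm:
  1397 = 4*303 + 185, so a_0 = 4.
  303 = 1*185 + 118, so a_1 = 1.
  185 = 1*118 + 67, so a_2 = 1.
  118 = 1*67 + 51, so a_3 = 1.
  67 = 1*51 + 16, so a_4 = 1.
  51 = 3*16 + 3, so a_5 = 3.
  16 = 5*3 + 1, so a_6 = 5.
  3 = 3*1 + 0, so a_7 = 3.
so x = [4; 1, 1, 1, 1, 3, 5, 3].
Convergents (p_i = a_i*p_{i-1} + p_{i-2}, q_i = a_i*q_{i-1} + q_{i-2} with p_{-2}=0, p_{-1}=1, q_{-2}=1, q_{-1}=0), until the denominator exceeds 58:
  i=0: a_0=4, p_0 = 4*1 + 0 = 4, q_0 = 4*0 + 1 = 1.
  i=1: a_1=1, p_1 = 1*4 + 1 = 5, q_1 = 1*1 + 0 = 1.
  i=2: a_2=1, p_2 = 1*5 + 4 = 9, q_2 = 1*1 + 1 = 2.
  i=3: a_3=1, p_3 = 1*9 + 5 = 14, q_3 = 1*2 + 1 = 3.
  i=4: a_4=1, p_4 = 1*14 + 9 = 23, q_4 = 1*3 + 2 = 5.
  i=5: a_5=3, p_5 = 3*23 + 14 = 83, q_5 = 3*5 + 3 = 18.
  i=6: a_6=5, p_6 = 5*83 + 23 = 438, q_6 = 5*18 + 5 = 95.
q_6 = 95 > 58, so the last convergent with denominator <= 58 is p_5/q_5 = 83/18.
The closest fraction with denominator <= 58 is either p_5/q_5 or the intermediate fraction (k*p_5 + p_4)/(k*q_5 + q_4) with the largest k >= 1 whose denominator stays <= 58; these approach x as k grows, and every other convergent or intermediate fraction in range is farther away.
Largest k: floor((58 - q_4)/q_5) = floor((58 - 5)/18) = 2.
That gives (2*83 + 23)/(2*18 + 5) = 189/41.
Compare the errors: |x - 83/18| = |1397*18 - 83*303|/(303*18) = 3/5454, and |x - 189/41| = |1397*41 - 189*303|/(303*41) = 10/12423.
Cross-multiplying, 3*12423 = 37269 < 54540 = 10*5454, so 3/5454 is smaller: the convergent 83/18 is closer to x than 189/41.

83/18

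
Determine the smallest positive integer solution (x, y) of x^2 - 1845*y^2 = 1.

(x, y) = (39689, 924)

First expand sqrt(1845) as a continued fraction. With x_i = (sqrt(1845) + m_i)/d_i and (m_0, d_0) = (0, 1): a_0 = floor(sqrt(1845)) = 42, since 42^2 = 1764 <= 1845 < 1849 = 43^2.
Iterate m_{i+1} = d_i*a_i - m_i, d_{i+1} = (1845 - m_{i+1}^2)/d_i, a_{i+1} = floor((a_0 + m_{i+1})/d_{i+1}):
  m_1 = 1*42 - 0 = 42, d_1 = (1845 - 42^2)/1 = 81/1 = 81, a_1 = floor((42 + 42)/81) = 1.
  m_2 = 81*1 - 42 = 39, d_2 = (1845 - 39^2)/81 = 324/81 = 4, a_2 = floor((42 + 39)/4) = 20.
  m_3 = 4*20 - 39 = 41, d_3 = (1845 - 41^2)/4 = 164/4 = 41, a_3 = floor((42 + 41)/41) = 2.
  m_4 = 41*2 - 41 = 41, d_4 = (1845 - 41^2)/41 = 164/41 = 4, a_4 = floor((42 + 41)/4) = 20.
  m_5 = 4*20 - 41 = 39, d_5 = (1845 - 39^2)/4 = 324/4 = 81, a_5 = floor((42 + 39)/81) = 1.
  m_6 = 81*1 - 39 = 42, d_6 = (1845 - 42^2)/81 = 81/81 = 1, a_6 = floor((42 + 42)/1) = 84.
  m_7 = 1*84 - 42 = 42, d_7 = (1845 - 42^2)/1 = 81/1 = 81: (m_7, d_7) = (m_1, d_1) = (42, 81), so from here the quotients repeat a_1, ..., a_6; the period length is 6.
So sqrt(1845) = [42; (1, 20, 2, 20, 1, 84)] with period length k = 6.
k is even, so the fundamental solution of x^2 - 1845y^2 = 1 is (p_{k-1}, q_{k-1}) = (p_5, q_5); compute convergents through index 5.
Convergents (p_i = a_i*p_{i-1} + p_{i-2}, q_i = a_i*q_{i-1} + q_{i-2} with p_{-2}=0, p_{-1}=1, q_{-2}=1, q_{-1}=0):
  i=0: a_0=42, p_0 = 42*1 + 0 = 42, q_0 = 42*0 + 1 = 1.
  i=1: a_1=1, p_1 = 1*42 + 1 = 43, q_1 = 1*1 + 0 = 1.
  i=2: a_2=20, p_2 = 20*43 + 42 = 902, q_2 = 20*1 + 1 = 21.
  i=3: a_3=2, p_3 = 2*902 + 43 = 1847, q_3 = 2*21 + 1 = 43.
  i=4: a_4=20, p_4 = 20*1847 + 902 = 37842, q_4 = 20*43 + 21 = 881.
  i=5: a_5=1, p_5 = 1*37842 + 1847 = 39689, q_5 = 1*881 + 43 = 924.
Check: 39689^2 - 1845*924^2 = 1575216721 - 1575216720 = 1, so (x, y) = (39689, 924) solves the equation, and by the theorem it is the least positive solution.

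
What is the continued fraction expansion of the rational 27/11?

Run the Euclidean algorithm on 27 and 11; the successive quotients are the partial quotients a_0, a_1, ... (each step inverts the fractional part left over by the previous one):
  27 = 2*11 + 5, so a_0 = 2.
  11 = 2*5 + 1, so a_1 = 2.
  5 = 5*1 + 0, so a_2 = 5.
The remainder reaches 0 after 3 divisions, so the expansion has 3 partial quotients, read off in order.

[2; 2, 5]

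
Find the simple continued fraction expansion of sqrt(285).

[16; (1, 7, 2, 7, 1, 32)]

Write x_i = (sqrt(285) + m_i)/d_i with (m_0, d_0) = (0, 1). a_0 = floor(sqrt(285)) = 16, since 16^2 = 256 <= 285 < 289 = 17^2.
Iterate m_{i+1} = d_i*a_i - m_i, d_{i+1} = (285 - m_{i+1}^2)/d_i, a_{i+1} = floor((a_0 + m_{i+1})/d_{i+1}):
  m_1 = 1*16 - 0 = 16, d_1 = (285 - 16^2)/1 = 29/1 = 29, a_1 = floor((16 + 16)/29) = 1.
  m_2 = 29*1 - 16 = 13, d_2 = (285 - 13^2)/29 = 116/29 = 4, a_2 = floor((16 + 13)/4) = 7.
  m_3 = 4*7 - 13 = 15, d_3 = (285 - 15^2)/4 = 60/4 = 15, a_3 = floor((16 + 15)/15) = 2.
  m_4 = 15*2 - 15 = 15, d_4 = (285 - 15^2)/15 = 60/15 = 4, a_4 = floor((16 + 15)/4) = 7.
  m_5 = 4*7 - 15 = 13, d_5 = (285 - 13^2)/4 = 116/4 = 29, a_5 = floor((16 + 13)/29) = 1.
  m_6 = 29*1 - 13 = 16, d_6 = (285 - 16^2)/29 = 29/29 = 1, a_6 = floor((16 + 16)/1) = 32.
  m_7 = 1*32 - 16 = 16, d_7 = (285 - 16^2)/1 = 29/1 = 29: (m_7, d_7) = (m_1, d_1) = (16, 29), so from here the quotients repeat a_1, ..., a_6; the period length is 6.
Hence the expansion of sqrt(285) is a_0 = 16 followed by the repeating block 1, 7, 2, 7, 1, 32 (period 6).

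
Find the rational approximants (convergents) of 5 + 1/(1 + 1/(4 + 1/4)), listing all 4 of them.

Using the convergent recurrence p_i = a_i*p_{i-1} + p_{i-2}, q_i = a_i*q_{i-1} + q_{i-2} with p_{-2}=0, p_{-1}=1, q_{-2}=1, q_{-1}=0:
  i=0: a_0=5, p_0 = 5*1 + 0 = 5, q_0 = 5*0 + 1 = 1.
  i=1: a_1=1, p_1 = 1*5 + 1 = 6, q_1 = 1*1 + 0 = 1.
  i=2: a_2=4, p_2 = 4*6 + 5 = 29, q_2 = 4*1 + 1 = 5.
  i=3: a_3=4, p_3 = 4*29 + 6 = 122, q_3 = 4*5 + 1 = 21.

5/1, 6/1, 29/5, 122/21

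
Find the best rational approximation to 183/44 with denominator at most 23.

79/19

Expand x = 183/44 as a continued fraction with the Euclidean algorithm:
  183 = 4*44 + 7, so a_0 = 4.
  44 = 6*7 + 2, so a_1 = 6.
  7 = 3*2 + 1, so a_2 = 3.
  2 = 2*1 + 0, so a_3 = 2.
so x = [4; 6, 3, 2].
Convergents (p_i = a_i*p_{i-1} + p_{i-2}, q_i = a_i*q_{i-1} + q_{i-2} with p_{-2}=0, p_{-1}=1, q_{-2}=1, q_{-1}=0), until the denominator exceeds 23:
  i=0: a_0=4, p_0 = 4*1 + 0 = 4, q_0 = 4*0 + 1 = 1.
  i=1: a_1=6, p_1 = 6*4 + 1 = 25, q_1 = 6*1 + 0 = 6.
  i=2: a_2=3, p_2 = 3*25 + 4 = 79, q_2 = 3*6 + 1 = 19.
  i=3: a_3=2, p_3 = 2*79 + 25 = 183, q_3 = 2*19 + 6 = 44.
q_3 = 44 > 23, so the last convergent with denominator <= 23 is p_2/q_2 = 79/19.
The closest fraction with denominator <= 23 is either p_2/q_2 or the intermediate fraction (k*p_2 + p_1)/(k*q_2 + q_1) with the largest k >= 1 whose denominator stays <= 23; these approach x as k grows, and every other convergent or intermediate fraction in range is farther away.
Largest k: floor((23 - q_1)/q_2) = floor((23 - 6)/19) = 0.
Since k = 0, no intermediate fraction beyond p_2/q_2 has denominator <= 23, so the convergent 79/19 is the closest (its error is |183*19 - 79*44|/(44*19) = 1/836).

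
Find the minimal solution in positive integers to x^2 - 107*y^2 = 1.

(x, y) = (962, 93)

First expand sqrt(107) as a continued fraction. With x_i = (sqrt(107) + m_i)/d_i and (m_0, d_0) = (0, 1): a_0 = floor(sqrt(107)) = 10, since 10^2 = 100 <= 107 < 121 = 11^2.
Iterate m_{i+1} = d_i*a_i - m_i, d_{i+1} = (107 - m_{i+1}^2)/d_i, a_{i+1} = floor((a_0 + m_{i+1})/d_{i+1}):
  m_1 = 1*10 - 0 = 10, d_1 = (107 - 10^2)/1 = 7/1 = 7, a_1 = floor((10 + 10)/7) = 2.
  m_2 = 7*2 - 10 = 4, d_2 = (107 - 4^2)/7 = 91/7 = 13, a_2 = floor((10 + 4)/13) = 1.
  m_3 = 13*1 - 4 = 9, d_3 = (107 - 9^2)/13 = 26/13 = 2, a_3 = floor((10 + 9)/2) = 9.
  m_4 = 2*9 - 9 = 9, d_4 = (107 - 9^2)/2 = 26/2 = 13, a_4 = floor((10 + 9)/13) = 1.
  m_5 = 13*1 - 9 = 4, d_5 = (107 - 4^2)/13 = 91/13 = 7, a_5 = floor((10 + 4)/7) = 2.
  m_6 = 7*2 - 4 = 10, d_6 = (107 - 10^2)/7 = 7/7 = 1, a_6 = floor((10 + 10)/1) = 20.
  m_7 = 1*20 - 10 = 10, d_7 = (107 - 10^2)/1 = 7/1 = 7: (m_7, d_7) = (m_1, d_1) = (10, 7), so from here the quotients repeat a_1, ..., a_6; the period length is 6.
So sqrt(107) = [10; (2, 1, 9, 1, 2, 20)] with period length k = 6.
k is even, so the fundamental solution of x^2 - 107y^2 = 1 is (p_{k-1}, q_{k-1}) = (p_5, q_5); compute convergents through index 5.
Convergents (p_i = a_i*p_{i-1} + p_{i-2}, q_i = a_i*q_{i-1} + q_{i-2} with p_{-2}=0, p_{-1}=1, q_{-2}=1, q_{-1}=0):
  i=0: a_0=10, p_0 = 10*1 + 0 = 10, q_0 = 10*0 + 1 = 1.
  i=1: a_1=2, p_1 = 2*10 + 1 = 21, q_1 = 2*1 + 0 = 2.
  i=2: a_2=1, p_2 = 1*21 + 10 = 31, q_2 = 1*2 + 1 = 3.
  i=3: a_3=9, p_3 = 9*31 + 21 = 300, q_3 = 9*3 + 2 = 29.
  i=4: a_4=1, p_4 = 1*300 + 31 = 331, q_4 = 1*29 + 3 = 32.
  i=5: a_5=2, p_5 = 2*331 + 300 = 962, q_5 = 2*32 + 29 = 93.
Check: 962^2 - 107*93^2 = 925444 - 925443 = 1, so (x, y) = (962, 93) solves the equation, and by the theorem it is the least positive solution.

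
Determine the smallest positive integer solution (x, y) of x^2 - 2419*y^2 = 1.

(x, y) = (2951, 60)

First expand sqrt(2419) as a continued fraction. With x_i = (sqrt(2419) + m_i)/d_i and (m_0, d_0) = (0, 1): a_0 = floor(sqrt(2419)) = 49, since 49^2 = 2401 <= 2419 < 2500 = 50^2.
Iterate m_{i+1} = d_i*a_i - m_i, d_{i+1} = (2419 - m_{i+1}^2)/d_i, a_{i+1} = floor((a_0 + m_{i+1})/d_{i+1}):
  m_1 = 1*49 - 0 = 49, d_1 = (2419 - 49^2)/1 = 18/1 = 18, a_1 = floor((49 + 49)/18) = 5.
  m_2 = 18*5 - 49 = 41, d_2 = (2419 - 41^2)/18 = 738/18 = 41, a_2 = floor((49 + 41)/41) = 2.
  m_3 = 41*2 - 41 = 41, d_3 = (2419 - 41^2)/41 = 738/41 = 18, a_3 = floor((49 + 41)/18) = 5.
  m_4 = 18*5 - 41 = 49, d_4 = (2419 - 49^2)/18 = 18/18 = 1, a_4 = floor((49 + 49)/1) = 98.
  m_5 = 1*98 - 49 = 49, d_5 = (2419 - 49^2)/1 = 18/1 = 18: (m_5, d_5) = (m_1, d_1) = (49, 18), so from here the quotients repeat a_1, ..., a_4; the period length is 4.
So sqrt(2419) = [49; (5, 2, 5, 98)] with period length k = 4.
k is even, so the fundamental solution of x^2 - 2419y^2 = 1 is (p_{k-1}, q_{k-1}) = (p_3, q_3); compute convergents through index 3.
Convergents (p_i = a_i*p_{i-1} + p_{i-2}, q_i = a_i*q_{i-1} + q_{i-2} with p_{-2}=0, p_{-1}=1, q_{-2}=1, q_{-1}=0):
  i=0: a_0=49, p_0 = 49*1 + 0 = 49, q_0 = 49*0 + 1 = 1.
  i=1: a_1=5, p_1 = 5*49 + 1 = 246, q_1 = 5*1 + 0 = 5.
  i=2: a_2=2, p_2 = 2*246 + 49 = 541, q_2 = 2*5 + 1 = 11.
  i=3: a_3=5, p_3 = 5*541 + 246 = 2951, q_3 = 5*11 + 5 = 60.
Check: 2951^2 - 2419*60^2 = 8708401 - 8708400 = 1, so (x, y) = (2951, 60) solves the equation, and by the theorem it is the least positive solution.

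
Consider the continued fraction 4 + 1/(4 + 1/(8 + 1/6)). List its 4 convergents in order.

Using the convergent recurrence p_i = a_i*p_{i-1} + p_{i-2}, q_i = a_i*q_{i-1} + q_{i-2} with p_{-2}=0, p_{-1}=1, q_{-2}=1, q_{-1}=0:
  i=0: a_0=4, p_0 = 4*1 + 0 = 4, q_0 = 4*0 + 1 = 1.
  i=1: a_1=4, p_1 = 4*4 + 1 = 17, q_1 = 4*1 + 0 = 4.
  i=2: a_2=8, p_2 = 8*17 + 4 = 140, q_2 = 8*4 + 1 = 33.
  i=3: a_3=6, p_3 = 6*140 + 17 = 857, q_3 = 6*33 + 4 = 202.

4/1, 17/4, 140/33, 857/202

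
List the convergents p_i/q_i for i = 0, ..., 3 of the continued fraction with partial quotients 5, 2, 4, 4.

5/1, 11/2, 49/9, 207/38

Using the convergent recurrence p_i = a_i*p_{i-1} + p_{i-2}, q_i = a_i*q_{i-1} + q_{i-2} with p_{-2}=0, p_{-1}=1, q_{-2}=1, q_{-1}=0:
  i=0: a_0=5, p_0 = 5*1 + 0 = 5, q_0 = 5*0 + 1 = 1.
  i=1: a_1=2, p_1 = 2*5 + 1 = 11, q_1 = 2*1 + 0 = 2.
  i=2: a_2=4, p_2 = 4*11 + 5 = 49, q_2 = 4*2 + 1 = 9.
  i=3: a_3=4, p_3 = 4*49 + 11 = 207, q_3 = 4*9 + 2 = 38.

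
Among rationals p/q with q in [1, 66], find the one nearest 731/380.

127/66

Expand x = 731/380 as a continued fraction with the Euclidean algorithm:
  731 = 1*380 + 351, so a_0 = 1.
  380 = 1*351 + 29, so a_1 = 1.
  351 = 12*29 + 3, so a_2 = 12.
  29 = 9*3 + 2, so a_3 = 9.
  3 = 1*2 + 1, so a_4 = 1.
  2 = 2*1 + 0, so a_5 = 2.
so x = [1; 1, 12, 9, 1, 2].
Convergents (p_i = a_i*p_{i-1} + p_{i-2}, q_i = a_i*q_{i-1} + q_{i-2} with p_{-2}=0, p_{-1}=1, q_{-2}=1, q_{-1}=0), until the denominator exceeds 66:
  i=0: a_0=1, p_0 = 1*1 + 0 = 1, q_0 = 1*0 + 1 = 1.
  i=1: a_1=1, p_1 = 1*1 + 1 = 2, q_1 = 1*1 + 0 = 1.
  i=2: a_2=12, p_2 = 12*2 + 1 = 25, q_2 = 12*1 + 1 = 13.
  i=3: a_3=9, p_3 = 9*25 + 2 = 227, q_3 = 9*13 + 1 = 118.
q_3 = 118 > 66, so the last convergent with denominator <= 66 is p_2/q_2 = 25/13.
The closest fraction with denominator <= 66 is either p_2/q_2 or the intermediate fraction (k*p_2 + p_1)/(k*q_2 + q_1) with the largest k >= 1 whose denominator stays <= 66; these approach x as k grows, and every other convergent or intermediate fraction in range is farther away.
Largest k: floor((66 - q_1)/q_2) = floor((66 - 1)/13) = 5.
That gives (5*25 + 2)/(5*13 + 1) = 127/66.
Compare the errors: |x - 25/13| = |731*13 - 25*380|/(380*13) = 3/4940, and |x - 127/66| = |731*66 - 127*380|/(380*66) = 14/25080.
Cross-multiplying, 14*4940 = 69160 < 75240 = 3*25080, so 14/25080 is smaller: the intermediate fraction 127/66 is closer to x than 25/13.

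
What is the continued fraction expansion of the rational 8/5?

Run the Euclidean algorithm on 8 and 5; the successive quotients are the partial quotients a_0, a_1, ... (each step inverts the fractional part left over by the previous one):
  8 = 1*5 + 3, so a_0 = 1.
  5 = 1*3 + 2, so a_1 = 1.
  3 = 1*2 + 1, so a_2 = 1.
  2 = 2*1 + 0, so a_3 = 2.
The remainder reaches 0 after 4 divisions, so the expansion has 4 partial quotients, read off in order.

[1; 1, 1, 2]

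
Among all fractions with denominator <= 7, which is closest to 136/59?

16/7

Expand x = 136/59 as a continued fraction with the Euclidean algorithm:
  136 = 2*59 + 18, so a_0 = 2.
  59 = 3*18 + 5, so a_1 = 3.
  18 = 3*5 + 3, so a_2 = 3.
  5 = 1*3 + 2, so a_3 = 1.
  3 = 1*2 + 1, so a_4 = 1.
  2 = 2*1 + 0, so a_5 = 2.
so x = [2; 3, 3, 1, 1, 2].
Convergents (p_i = a_i*p_{i-1} + p_{i-2}, q_i = a_i*q_{i-1} + q_{i-2} with p_{-2}=0, p_{-1}=1, q_{-2}=1, q_{-1}=0), until the denominator exceeds 7:
  i=0: a_0=2, p_0 = 2*1 + 0 = 2, q_0 = 2*0 + 1 = 1.
  i=1: a_1=3, p_1 = 3*2 + 1 = 7, q_1 = 3*1 + 0 = 3.
  i=2: a_2=3, p_2 = 3*7 + 2 = 23, q_2 = 3*3 + 1 = 10.
q_2 = 10 > 7, so the last convergent with denominator <= 7 is p_1/q_1 = 7/3.
The closest fraction with denominator <= 7 is either p_1/q_1 or the intermediate fraction (k*p_1 + p_0)/(k*q_1 + q_0) with the largest k >= 1 whose denominator stays <= 7; these approach x as k grows, and every other convergent or intermediate fraction in range is farther away.
Largest k: floor((7 - q_0)/q_1) = floor((7 - 1)/3) = 2.
That gives (2*7 + 2)/(2*3 + 1) = 16/7.
Compare the errors: |x - 7/3| = |136*3 - 7*59|/(59*3) = 5/177, and |x - 16/7| = |136*7 - 16*59|/(59*7) = 8/413.
Cross-multiplying, 8*177 = 1416 < 2065 = 5*413, so 8/413 is smaller: the intermediate fraction 16/7 is closer to x than 7/3.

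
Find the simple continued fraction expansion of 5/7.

[0; 1, 2, 2]

Run the Euclidean algorithm on 5 and 7; the successive quotients are the partial quotients a_0, a_1, ... (each step inverts the fractional part left over by the previous one):
  5 = 0*7 + 5, so a_0 = 0.
  7 = 1*5 + 2, so a_1 = 1.
  5 = 2*2 + 1, so a_2 = 2.
  2 = 2*1 + 0, so a_3 = 2.
The remainder reaches 0 after 4 divisions, so the expansion has 4 partial quotients, read off in order.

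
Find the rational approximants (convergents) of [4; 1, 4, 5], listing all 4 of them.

4/1, 5/1, 24/5, 125/26

Using the convergent recurrence p_i = a_i*p_{i-1} + p_{i-2}, q_i = a_i*q_{i-1} + q_{i-2} with p_{-2}=0, p_{-1}=1, q_{-2}=1, q_{-1}=0:
  i=0: a_0=4, p_0 = 4*1 + 0 = 4, q_0 = 4*0 + 1 = 1.
  i=1: a_1=1, p_1 = 1*4 + 1 = 5, q_1 = 1*1 + 0 = 1.
  i=2: a_2=4, p_2 = 4*5 + 4 = 24, q_2 = 4*1 + 1 = 5.
  i=3: a_3=5, p_3 = 5*24 + 5 = 125, q_3 = 5*5 + 1 = 26.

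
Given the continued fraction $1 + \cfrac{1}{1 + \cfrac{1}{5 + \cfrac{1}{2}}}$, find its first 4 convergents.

Using the convergent recurrence p_i = a_i*p_{i-1} + p_{i-2}, q_i = a_i*q_{i-1} + q_{i-2} with p_{-2}=0, p_{-1}=1, q_{-2}=1, q_{-1}=0:
  i=0: a_0=1, p_0 = 1*1 + 0 = 1, q_0 = 1*0 + 1 = 1.
  i=1: a_1=1, p_1 = 1*1 + 1 = 2, q_1 = 1*1 + 0 = 1.
  i=2: a_2=5, p_2 = 5*2 + 1 = 11, q_2 = 5*1 + 1 = 6.
  i=3: a_3=2, p_3 = 2*11 + 2 = 24, q_3 = 2*6 + 1 = 13.

1/1, 2/1, 11/6, 24/13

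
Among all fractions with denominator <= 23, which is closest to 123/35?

Expand x = 123/35 as a continued fraction with the Euclidean algorithm:
  123 = 3*35 + 18, so a_0 = 3.
  35 = 1*18 + 17, so a_1 = 1.
  18 = 1*17 + 1, so a_2 = 1.
  17 = 17*1 + 0, so a_3 = 17.
so x = [3; 1, 1, 17].
Convergents (p_i = a_i*p_{i-1} + p_{i-2}, q_i = a_i*q_{i-1} + q_{i-2} with p_{-2}=0, p_{-1}=1, q_{-2}=1, q_{-1}=0), until the denominator exceeds 23:
  i=0: a_0=3, p_0 = 3*1 + 0 = 3, q_0 = 3*0 + 1 = 1.
  i=1: a_1=1, p_1 = 1*3 + 1 = 4, q_1 = 1*1 + 0 = 1.
  i=2: a_2=1, p_2 = 1*4 + 3 = 7, q_2 = 1*1 + 1 = 2.
  i=3: a_3=17, p_3 = 17*7 + 4 = 123, q_3 = 17*2 + 1 = 35.
q_3 = 35 > 23, so the last convergent with denominator <= 23 is p_2/q_2 = 7/2.
The closest fraction with denominator <= 23 is either p_2/q_2 or the intermediate fraction (k*p_2 + p_1)/(k*q_2 + q_1) with the largest k >= 1 whose denominator stays <= 23; these approach x as k grows, and every other convergent or intermediate fraction in range is farther away.
Largest k: floor((23 - q_1)/q_2) = floor((23 - 1)/2) = 11.
That gives (11*7 + 4)/(11*2 + 1) = 81/23.
Compare the errors: |x - 7/2| = |123*2 - 7*35|/(35*2) = 1/70, and |x - 81/23| = |123*23 - 81*35|/(35*23) = 6/805.
Cross-multiplying, 6*70 = 420 < 805 = 1*805, so 6/805 is smaller: the intermediate fraction 81/23 is closer to x than 7/2.

81/23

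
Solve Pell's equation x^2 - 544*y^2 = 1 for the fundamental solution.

(x, y) = (2449, 105)

First expand sqrt(544) as a continued fraction. With x_i = (sqrt(544) + m_i)/d_i and (m_0, d_0) = (0, 1): a_0 = floor(sqrt(544)) = 23, since 23^2 = 529 <= 544 < 576 = 24^2.
Iterate m_{i+1} = d_i*a_i - m_i, d_{i+1} = (544 - m_{i+1}^2)/d_i, a_{i+1} = floor((a_0 + m_{i+1})/d_{i+1}):
  m_1 = 1*23 - 0 = 23, d_1 = (544 - 23^2)/1 = 15/1 = 15, a_1 = floor((23 + 23)/15) = 3.
  m_2 = 15*3 - 23 = 22, d_2 = (544 - 22^2)/15 = 60/15 = 4, a_2 = floor((23 + 22)/4) = 11.
  m_3 = 4*11 - 22 = 22, d_3 = (544 - 22^2)/4 = 60/4 = 15, a_3 = floor((23 + 22)/15) = 3.
  m_4 = 15*3 - 22 = 23, d_4 = (544 - 23^2)/15 = 15/15 = 1, a_4 = floor((23 + 23)/1) = 46.
  m_5 = 1*46 - 23 = 23, d_5 = (544 - 23^2)/1 = 15/1 = 15: (m_5, d_5) = (m_1, d_1) = (23, 15), so from here the quotients repeat a_1, ..., a_4; the period length is 4.
So sqrt(544) = [23; (3, 11, 3, 46)] with period length k = 4.
k is even, so the fundamental solution of x^2 - 544y^2 = 1 is (p_{k-1}, q_{k-1}) = (p_3, q_3); compute convergents through index 3.
Convergents (p_i = a_i*p_{i-1} + p_{i-2}, q_i = a_i*q_{i-1} + q_{i-2} with p_{-2}=0, p_{-1}=1, q_{-2}=1, q_{-1}=0):
  i=0: a_0=23, p_0 = 23*1 + 0 = 23, q_0 = 23*0 + 1 = 1.
  i=1: a_1=3, p_1 = 3*23 + 1 = 70, q_1 = 3*1 + 0 = 3.
  i=2: a_2=11, p_2 = 11*70 + 23 = 793, q_2 = 11*3 + 1 = 34.
  i=3: a_3=3, p_3 = 3*793 + 70 = 2449, q_3 = 3*34 + 3 = 105.
Check: 2449^2 - 544*105^2 = 5997601 - 5997600 = 1, so (x, y) = (2449, 105) solves the equation, and by the theorem it is the least positive solution.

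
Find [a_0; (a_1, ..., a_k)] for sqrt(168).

[12; (1, 24)]

Write x_i = (sqrt(168) + m_i)/d_i with (m_0, d_0) = (0, 1). a_0 = floor(sqrt(168)) = 12, since 12^2 = 144 <= 168 < 169 = 13^2.
Iterate m_{i+1} = d_i*a_i - m_i, d_{i+1} = (168 - m_{i+1}^2)/d_i, a_{i+1} = floor((a_0 + m_{i+1})/d_{i+1}):
  m_1 = 1*12 - 0 = 12, d_1 = (168 - 12^2)/1 = 24/1 = 24, a_1 = floor((12 + 12)/24) = 1.
  m_2 = 24*1 - 12 = 12, d_2 = (168 - 12^2)/24 = 24/24 = 1, a_2 = floor((12 + 12)/1) = 24.
  m_3 = 1*24 - 12 = 12, d_3 = (168 - 12^2)/1 = 24/1 = 24: (m_3, d_3) = (m_1, d_1) = (12, 24), so from here the quotients repeat a_1, a_2; the period length is 2.
Hence the expansion of sqrt(168) is a_0 = 12 followed by the repeating block 1, 24 (period 2).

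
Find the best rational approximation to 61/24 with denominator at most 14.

Expand x = 61/24 as a continued fraction with the Euclidean algorithm:
  61 = 2*24 + 13, so a_0 = 2.
  24 = 1*13 + 11, so a_1 = 1.
  13 = 1*11 + 2, so a_2 = 1.
  11 = 5*2 + 1, so a_3 = 5.
  2 = 2*1 + 0, so a_4 = 2.
so x = [2; 1, 1, 5, 2].
Convergents (p_i = a_i*p_{i-1} + p_{i-2}, q_i = a_i*q_{i-1} + q_{i-2} with p_{-2}=0, p_{-1}=1, q_{-2}=1, q_{-1}=0), until the denominator exceeds 14:
  i=0: a_0=2, p_0 = 2*1 + 0 = 2, q_0 = 2*0 + 1 = 1.
  i=1: a_1=1, p_1 = 1*2 + 1 = 3, q_1 = 1*1 + 0 = 1.
  i=2: a_2=1, p_2 = 1*3 + 2 = 5, q_2 = 1*1 + 1 = 2.
  i=3: a_3=5, p_3 = 5*5 + 3 = 28, q_3 = 5*2 + 1 = 11.
  i=4: a_4=2, p_4 = 2*28 + 5 = 61, q_4 = 2*11 + 2 = 24.
q_4 = 24 > 14, so the last convergent with denominator <= 14 is p_3/q_3 = 28/11.
The closest fraction with denominator <= 14 is either p_3/q_3 or the intermediate fraction (k*p_3 + p_2)/(k*q_3 + q_2) with the largest k >= 1 whose denominator stays <= 14; these approach x as k grows, and every other convergent or intermediate fraction in range is farther away.
Largest k: floor((14 - q_2)/q_3) = floor((14 - 2)/11) = 1.
That gives (1*28 + 5)/(1*11 + 2) = 33/13.
Compare the errors: |x - 28/11| = |61*11 - 28*24|/(24*11) = 1/264, and |x - 33/13| = |61*13 - 33*24|/(24*13) = 1/312.
Cross-multiplying, 1*264 = 264 < 312 = 1*312, so 1/312 is smaller: the intermediate fraction 33/13 is closer to x than 28/11.

33/13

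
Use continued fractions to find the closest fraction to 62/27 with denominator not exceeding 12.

23/10

Expand x = 62/27 as a continued fraction with the Euclidean algorithm:
  62 = 2*27 + 8, so a_0 = 2.
  27 = 3*8 + 3, so a_1 = 3.
  8 = 2*3 + 2, so a_2 = 2.
  3 = 1*2 + 1, so a_3 = 1.
  2 = 2*1 + 0, so a_4 = 2.
so x = [2; 3, 2, 1, 2].
Convergents (p_i = a_i*p_{i-1} + p_{i-2}, q_i = a_i*q_{i-1} + q_{i-2} with p_{-2}=0, p_{-1}=1, q_{-2}=1, q_{-1}=0), until the denominator exceeds 12:
  i=0: a_0=2, p_0 = 2*1 + 0 = 2, q_0 = 2*0 + 1 = 1.
  i=1: a_1=3, p_1 = 3*2 + 1 = 7, q_1 = 3*1 + 0 = 3.
  i=2: a_2=2, p_2 = 2*7 + 2 = 16, q_2 = 2*3 + 1 = 7.
  i=3: a_3=1, p_3 = 1*16 + 7 = 23, q_3 = 1*7 + 3 = 10.
  i=4: a_4=2, p_4 = 2*23 + 16 = 62, q_4 = 2*10 + 7 = 27.
q_4 = 27 > 12, so the last convergent with denominator <= 12 is p_3/q_3 = 23/10.
The closest fraction with denominator <= 12 is either p_3/q_3 or the intermediate fraction (k*p_3 + p_2)/(k*q_3 + q_2) with the largest k >= 1 whose denominator stays <= 12; these approach x as k grows, and every other convergent or intermediate fraction in range is farther away.
Largest k: floor((12 - q_2)/q_3) = floor((12 - 7)/10) = 0.
Since k = 0, no intermediate fraction beyond p_3/q_3 has denominator <= 12, so the convergent 23/10 is the closest (its error is |62*10 - 23*27|/(27*10) = 1/270).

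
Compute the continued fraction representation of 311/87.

Run the Euclidean algorithm on 311 and 87; the successive quotients are the partial quotients a_0, a_1, ... (each step inverts the fractional part left over by the previous one):
  311 = 3*87 + 50, so a_0 = 3.
  87 = 1*50 + 37, so a_1 = 1.
  50 = 1*37 + 13, so a_2 = 1.
  37 = 2*13 + 11, so a_3 = 2.
  13 = 1*11 + 2, so a_4 = 1.
  11 = 5*2 + 1, so a_5 = 5.
  2 = 2*1 + 0, so a_6 = 2.
The remainder reaches 0 after 7 divisions, so the expansion has 7 partial quotients, read off in order.

[3; 1, 1, 2, 1, 5, 2]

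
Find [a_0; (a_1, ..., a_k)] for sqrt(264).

[16; (4, 32)]

Write x_i = (sqrt(264) + m_i)/d_i with (m_0, d_0) = (0, 1). a_0 = floor(sqrt(264)) = 16, since 16^2 = 256 <= 264 < 289 = 17^2.
Iterate m_{i+1} = d_i*a_i - m_i, d_{i+1} = (264 - m_{i+1}^2)/d_i, a_{i+1} = floor((a_0 + m_{i+1})/d_{i+1}):
  m_1 = 1*16 - 0 = 16, d_1 = (264 - 16^2)/1 = 8/1 = 8, a_1 = floor((16 + 16)/8) = 4.
  m_2 = 8*4 - 16 = 16, d_2 = (264 - 16^2)/8 = 8/8 = 1, a_2 = floor((16 + 16)/1) = 32.
  m_3 = 1*32 - 16 = 16, d_3 = (264 - 16^2)/1 = 8/1 = 8: (m_3, d_3) = (m_1, d_1) = (16, 8), so from here the quotients repeat a_1, a_2; the period length is 2.
Hence the expansion of sqrt(264) is a_0 = 16 followed by the repeating block 4, 32 (period 2).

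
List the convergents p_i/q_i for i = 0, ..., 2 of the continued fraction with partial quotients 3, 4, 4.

3/1, 13/4, 55/17

Using the convergent recurrence p_i = a_i*p_{i-1} + p_{i-2}, q_i = a_i*q_{i-1} + q_{i-2} with p_{-2}=0, p_{-1}=1, q_{-2}=1, q_{-1}=0:
  i=0: a_0=3, p_0 = 3*1 + 0 = 3, q_0 = 3*0 + 1 = 1.
  i=1: a_1=4, p_1 = 4*3 + 1 = 13, q_1 = 4*1 + 0 = 4.
  i=2: a_2=4, p_2 = 4*13 + 3 = 55, q_2 = 4*4 + 1 = 17.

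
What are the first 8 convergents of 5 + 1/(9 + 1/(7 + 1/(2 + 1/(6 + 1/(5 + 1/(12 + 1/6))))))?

Using the convergent recurrence p_i = a_i*p_{i-1} + p_{i-2}, q_i = a_i*q_{i-1} + q_{i-2} with p_{-2}=0, p_{-1}=1, q_{-2}=1, q_{-1}=0:
  i=0: a_0=5, p_0 = 5*1 + 0 = 5, q_0 = 5*0 + 1 = 1.
  i=1: a_1=9, p_1 = 9*5 + 1 = 46, q_1 = 9*1 + 0 = 9.
  i=2: a_2=7, p_2 = 7*46 + 5 = 327, q_2 = 7*9 + 1 = 64.
  i=3: a_3=2, p_3 = 2*327 + 46 = 700, q_3 = 2*64 + 9 = 137.
  i=4: a_4=6, p_4 = 6*700 + 327 = 4527, q_4 = 6*137 + 64 = 886.
  i=5: a_5=5, p_5 = 5*4527 + 700 = 23335, q_5 = 5*886 + 137 = 4567.
  i=6: a_6=12, p_6 = 12*23335 + 4527 = 284547, q_6 = 12*4567 + 886 = 55690.
  i=7: a_7=6, p_7 = 6*284547 + 23335 = 1730617, q_7 = 6*55690 + 4567 = 338707.

5/1, 46/9, 327/64, 700/137, 4527/886, 23335/4567, 284547/55690, 1730617/338707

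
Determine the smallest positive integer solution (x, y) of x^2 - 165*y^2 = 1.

First expand sqrt(165) as a continued fraction. With x_i = (sqrt(165) + m_i)/d_i and (m_0, d_0) = (0, 1): a_0 = floor(sqrt(165)) = 12, since 12^2 = 144 <= 165 < 169 = 13^2.
Iterate m_{i+1} = d_i*a_i - m_i, d_{i+1} = (165 - m_{i+1}^2)/d_i, a_{i+1} = floor((a_0 + m_{i+1})/d_{i+1}):
  m_1 = 1*12 - 0 = 12, d_1 = (165 - 12^2)/1 = 21/1 = 21, a_1 = floor((12 + 12)/21) = 1.
  m_2 = 21*1 - 12 = 9, d_2 = (165 - 9^2)/21 = 84/21 = 4, a_2 = floor((12 + 9)/4) = 5.
  m_3 = 4*5 - 9 = 11, d_3 = (165 - 11^2)/4 = 44/4 = 11, a_3 = floor((12 + 11)/11) = 2.
  m_4 = 11*2 - 11 = 11, d_4 = (165 - 11^2)/11 = 44/11 = 4, a_4 = floor((12 + 11)/4) = 5.
  m_5 = 4*5 - 11 = 9, d_5 = (165 - 9^2)/4 = 84/4 = 21, a_5 = floor((12 + 9)/21) = 1.
  m_6 = 21*1 - 9 = 12, d_6 = (165 - 12^2)/21 = 21/21 = 1, a_6 = floor((12 + 12)/1) = 24.
  m_7 = 1*24 - 12 = 12, d_7 = (165 - 12^2)/1 = 21/1 = 21: (m_7, d_7) = (m_1, d_1) = (12, 21), so from here the quotients repeat a_1, ..., a_6; the period length is 6.
So sqrt(165) = [12; (1, 5, 2, 5, 1, 24)] with period length k = 6.
k is even, so the fundamental solution of x^2 - 165y^2 = 1 is (p_{k-1}, q_{k-1}) = (p_5, q_5); compute convergents through index 5.
Convergents (p_i = a_i*p_{i-1} + p_{i-2}, q_i = a_i*q_{i-1} + q_{i-2} with p_{-2}=0, p_{-1}=1, q_{-2}=1, q_{-1}=0):
  i=0: a_0=12, p_0 = 12*1 + 0 = 12, q_0 = 12*0 + 1 = 1.
  i=1: a_1=1, p_1 = 1*12 + 1 = 13, q_1 = 1*1 + 0 = 1.
  i=2: a_2=5, p_2 = 5*13 + 12 = 77, q_2 = 5*1 + 1 = 6.
  i=3: a_3=2, p_3 = 2*77 + 13 = 167, q_3 = 2*6 + 1 = 13.
  i=4: a_4=5, p_4 = 5*167 + 77 = 912, q_4 = 5*13 + 6 = 71.
  i=5: a_5=1, p_5 = 1*912 + 167 = 1079, q_5 = 1*71 + 13 = 84.
Check: 1079^2 - 165*84^2 = 1164241 - 1164240 = 1, so (x, y) = (1079, 84) solves the equation, and by the theorem it is the least positive solution.

(x, y) = (1079, 84)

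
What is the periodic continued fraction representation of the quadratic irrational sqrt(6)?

Write x_i = (sqrt(6) + m_i)/d_i with (m_0, d_0) = (0, 1). a_0 = floor(sqrt(6)) = 2, since 2^2 = 4 <= 6 < 9 = 3^2.
Iterate m_{i+1} = d_i*a_i - m_i, d_{i+1} = (6 - m_{i+1}^2)/d_i, a_{i+1} = floor((a_0 + m_{i+1})/d_{i+1}):
  m_1 = 1*2 - 0 = 2, d_1 = (6 - 2^2)/1 = 2/1 = 2, a_1 = floor((2 + 2)/2) = 2.
  m_2 = 2*2 - 2 = 2, d_2 = (6 - 2^2)/2 = 2/2 = 1, a_2 = floor((2 + 2)/1) = 4.
  m_3 = 1*4 - 2 = 2, d_3 = (6 - 2^2)/1 = 2/1 = 2: (m_3, d_3) = (m_1, d_1) = (2, 2), so from here the quotients repeat a_1, a_2; the period length is 2.
Hence the expansion of sqrt(6) is a_0 = 2 followed by the repeating block 2, 4 (period 2).

[2; (2, 4)]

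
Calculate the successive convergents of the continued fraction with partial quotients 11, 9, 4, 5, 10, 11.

Using the convergent recurrence p_i = a_i*p_{i-1} + p_{i-2}, q_i = a_i*q_{i-1} + q_{i-2} with p_{-2}=0, p_{-1}=1, q_{-2}=1, q_{-1}=0:
  i=0: a_0=11, p_0 = 11*1 + 0 = 11, q_0 = 11*0 + 1 = 1.
  i=1: a_1=9, p_1 = 9*11 + 1 = 100, q_1 = 9*1 + 0 = 9.
  i=2: a_2=4, p_2 = 4*100 + 11 = 411, q_2 = 4*9 + 1 = 37.
  i=3: a_3=5, p_3 = 5*411 + 100 = 2155, q_3 = 5*37 + 9 = 194.
  i=4: a_4=10, p_4 = 10*2155 + 411 = 21961, q_4 = 10*194 + 37 = 1977.
  i=5: a_5=11, p_5 = 11*21961 + 2155 = 243726, q_5 = 11*1977 + 194 = 21941.

11/1, 100/9, 411/37, 2155/194, 21961/1977, 243726/21941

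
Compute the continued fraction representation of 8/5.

Run the Euclidean algorithm on 8 and 5; the successive quotients are the partial quotients a_0, a_1, ... (each step inverts the fractional part left over by the previous one):
  8 = 1*5 + 3, so a_0 = 1.
  5 = 1*3 + 2, so a_1 = 1.
  3 = 1*2 + 1, so a_2 = 1.
  2 = 2*1 + 0, so a_3 = 2.
The remainder reaches 0 after 4 divisions, so the expansion has 4 partial quotients, read off in order.

[1; 1, 1, 2]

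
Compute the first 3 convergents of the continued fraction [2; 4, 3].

Using the convergent recurrence p_i = a_i*p_{i-1} + p_{i-2}, q_i = a_i*q_{i-1} + q_{i-2} with p_{-2}=0, p_{-1}=1, q_{-2}=1, q_{-1}=0:
  i=0: a_0=2, p_0 = 2*1 + 0 = 2, q_0 = 2*0 + 1 = 1.
  i=1: a_1=4, p_1 = 4*2 + 1 = 9, q_1 = 4*1 + 0 = 4.
  i=2: a_2=3, p_2 = 3*9 + 2 = 29, q_2 = 3*4 + 1 = 13.

2/1, 9/4, 29/13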